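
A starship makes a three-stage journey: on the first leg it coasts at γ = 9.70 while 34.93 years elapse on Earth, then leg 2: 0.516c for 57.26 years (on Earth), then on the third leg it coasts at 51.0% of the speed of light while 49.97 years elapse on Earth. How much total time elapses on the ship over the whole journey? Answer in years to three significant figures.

Leg 1: γ = 9.70; τ_1 = 34.93/9.700 = 3.601 years.
Leg 2: γ = 1/√(1 − 0.516²) = 1/√0.7337 = 1.167; τ_2 = 57.26/1.167 = 49.05 years.
Leg 3: β = 0.510; γ = 1/√(1 − 0.510²) = 1/√0.7399 = 1.163; τ_3 = 49.97/1.163 = 42.98 years.
Total: 3.601 + 49.05 + 42.98 years.

τ = 95.6 years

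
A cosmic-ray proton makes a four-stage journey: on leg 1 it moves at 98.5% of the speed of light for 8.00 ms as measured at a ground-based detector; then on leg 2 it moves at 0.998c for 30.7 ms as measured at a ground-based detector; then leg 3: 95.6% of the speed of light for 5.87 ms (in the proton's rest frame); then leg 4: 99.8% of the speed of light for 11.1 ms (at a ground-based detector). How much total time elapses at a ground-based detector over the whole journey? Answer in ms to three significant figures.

Leg 1: 8.00 ms is already measured at a ground-based detector.
Leg 2: 30.7 ms is already measured at a ground-based detector.
Leg 3: β = 0.956; γ = 1/√(1 − 0.956²) = 1/√0.08606 = 3.409; Δt_3 = 3.409 × 5.87 = 20.01 ms.
Leg 4: 11.1 ms is already measured at a ground-based detector.
Total: 8.000 + 30.70 + 20.01 + 11.10 ms.

Δt = 69.8 ms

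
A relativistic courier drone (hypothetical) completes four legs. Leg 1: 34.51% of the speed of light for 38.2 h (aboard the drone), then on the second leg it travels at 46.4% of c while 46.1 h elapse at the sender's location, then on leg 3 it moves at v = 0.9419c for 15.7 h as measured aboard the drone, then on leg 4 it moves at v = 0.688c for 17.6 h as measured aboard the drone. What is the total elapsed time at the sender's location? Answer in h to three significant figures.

Δt = 158 h

Leg 1: β = 0.3451; γ = 1/√(1 − 0.3451²) = 1/√0.8809 = 1.065; Δt_1 = 1.065 × 38.2 = 40.70 h.
Leg 2: 46.1 h is already measured at the sender's location.
Leg 3: γ = 1/√(1 − 0.9419²) = 1/√0.1128 = 2.977; Δt_3 = 2.977 × 15.7 = 46.74 h.
Leg 4: γ = 1/√(1 − 0.688²) = 1/√0.5267 = 1.378; Δt_4 = 1.378 × 17.6 = 24.25 h.
Total: 40.70 + 46.10 + 46.74 + 24.25 h.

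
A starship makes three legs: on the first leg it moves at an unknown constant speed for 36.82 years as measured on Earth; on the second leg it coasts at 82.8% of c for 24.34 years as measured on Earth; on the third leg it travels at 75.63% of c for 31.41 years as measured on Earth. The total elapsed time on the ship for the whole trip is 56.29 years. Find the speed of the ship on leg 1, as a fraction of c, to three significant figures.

β = 0.800

Leg 1: speed unknown; τ_1 = 36.82/γ_1.
Leg 2: β = 0.828; γ = 1/√(1 − 0.828²) = 1/√0.3144 = 1.783; τ_2 = 24.34/1.783 = 13.65 years.
Leg 3: β = 0.7563; γ = 1/√(1 − 0.7563²) = 1/√0.4280 = 1.529; τ_3 = 31.41/1.529 = 20.55 years.
Total proper time: τ_1 + 13.65 + 20.55 = 56.29, so τ_1 = 56.29 − 34.20 = 22.09 years.
γ_1 = 36.82/22.09 = 1.667; β = √(1 − 1/γ²) = √0.6400.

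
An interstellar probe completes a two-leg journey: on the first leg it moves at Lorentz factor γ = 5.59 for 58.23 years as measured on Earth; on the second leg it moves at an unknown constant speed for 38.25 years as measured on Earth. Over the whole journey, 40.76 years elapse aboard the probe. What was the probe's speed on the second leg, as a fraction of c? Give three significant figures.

β = 0.609

Leg 1: γ = 5.59; τ_1 = 58.23/5.590 = 10.42 years.
Leg 2: speed unknown; τ_2 = 38.25/γ_2.
Total proper time: 10.42 + τ_2 = 40.76, so τ_2 = 40.76 − 10.42 = 30.34 years.
γ_2 = 38.25/30.34 = 1.261; β = √(1 − 1/γ²) = √0.3707.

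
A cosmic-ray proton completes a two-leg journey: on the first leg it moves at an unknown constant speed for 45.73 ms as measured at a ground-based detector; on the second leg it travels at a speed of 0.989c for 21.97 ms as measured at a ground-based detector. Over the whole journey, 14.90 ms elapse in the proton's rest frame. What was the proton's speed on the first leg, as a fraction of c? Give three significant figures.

β = 0.967

Leg 1: speed unknown; τ_1 = 45.73/γ_1.
Leg 2: γ = 1/√(1 − 0.989²) = 1/√0.02188 = 6.761; τ_2 = 21.97/6.761 = 3.250 ms.
Total proper time: τ_1 + 3.250 = 14.90, so τ_1 = 14.90 − 3.250 = 11.65 ms.
γ_1 = 45.73/11.65 = 3.925; β = √(1 − 1/γ²) = √0.9351.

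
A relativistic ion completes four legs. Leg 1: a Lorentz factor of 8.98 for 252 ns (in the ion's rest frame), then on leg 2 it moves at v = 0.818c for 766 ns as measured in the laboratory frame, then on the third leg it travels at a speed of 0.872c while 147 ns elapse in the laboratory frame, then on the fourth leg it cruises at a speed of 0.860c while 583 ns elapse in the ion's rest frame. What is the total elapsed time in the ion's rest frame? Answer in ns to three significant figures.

Leg 1: 252 ns is already measured in the ion's rest frame.
Leg 2: γ = 1/√(1 − 0.818²) = 1/√0.3309 = 1.738; τ_2 = 766/1.738 = 440.6 ns.
Leg 3: γ = 1/√(1 − 0.872²) = 1/√0.2396 = 2.043; τ_3 = 147/2.043 = 71.96 ns.
Leg 4: 583 ns is already measured in the ion's rest frame.
Total: 252.0 + 440.6 + 71.96 + 583.0 ns.

τ = 1350 ns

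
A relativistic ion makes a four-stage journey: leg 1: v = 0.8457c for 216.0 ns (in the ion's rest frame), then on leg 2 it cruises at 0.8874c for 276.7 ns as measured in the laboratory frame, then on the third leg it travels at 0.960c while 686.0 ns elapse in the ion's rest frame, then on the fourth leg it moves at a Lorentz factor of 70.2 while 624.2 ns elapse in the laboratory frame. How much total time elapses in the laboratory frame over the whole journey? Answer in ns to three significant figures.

Leg 1: γ = 1/√(1 − 0.8457²) = 1/√0.2848 = 1.874; Δt_1 = 1.874 × 216.0 = 404.8 ns.
Leg 2: 276.7 ns is already measured in the laboratory frame.
Leg 3: γ = 1/√(1 − 0.960²) = 25/7 ≈ 3.571; Δt_3 = 3.571 × 686.0 = 2450 ns.
Leg 4: 624.2 ns is already measured in the laboratory frame.
Total: 404.8 + 276.7 + 2450 + 624.2 ns.

Δt = 3760 ns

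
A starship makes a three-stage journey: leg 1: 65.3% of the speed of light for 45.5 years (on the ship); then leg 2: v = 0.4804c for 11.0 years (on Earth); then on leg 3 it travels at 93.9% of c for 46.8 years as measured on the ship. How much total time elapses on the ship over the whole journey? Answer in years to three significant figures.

τ = 102 years

Leg 1: 45.5 years is already measured on the ship.
Leg 2: γ = 1/√(1 − 0.4804²) = 1/√0.7692 = 1.140; τ_2 = 11.0/1.140 = 9.648 years.
Leg 3: 46.8 years is already measured on the ship.
Total: 45.50 + 9.648 + 46.80 years.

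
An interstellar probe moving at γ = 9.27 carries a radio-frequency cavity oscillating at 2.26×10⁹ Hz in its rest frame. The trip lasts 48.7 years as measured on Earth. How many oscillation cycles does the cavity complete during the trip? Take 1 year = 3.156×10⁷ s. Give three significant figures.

γ = 9.27
The oscillator's own cycle count is N = f × τ where τ is the proper time aboard the probe. τ = Δt/γ = 48.7/9.270 = 5.254 years = 1.658×10⁸ s.
N = 2.26×10⁹ × 1.658×10⁸ = 3.747×10¹⁷.

N = 3.75×10¹⁷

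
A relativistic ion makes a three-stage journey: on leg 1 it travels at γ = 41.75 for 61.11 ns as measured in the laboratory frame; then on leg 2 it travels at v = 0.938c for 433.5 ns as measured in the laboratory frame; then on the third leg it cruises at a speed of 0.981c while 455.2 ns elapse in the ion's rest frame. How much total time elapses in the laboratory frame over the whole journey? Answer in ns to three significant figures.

Leg 1: 61.11 ns is already measured in the laboratory frame.
Leg 2: 433.5 ns is already measured in the laboratory frame.
Leg 3: γ = 1/√(1 − 0.981²) = 1/√0.03764 = 5.154; Δt_3 = 5.154 × 455.2 = 2346 ns.
Total: 61.11 + 433.5 + 2346 ns.

Δt = 2840 ns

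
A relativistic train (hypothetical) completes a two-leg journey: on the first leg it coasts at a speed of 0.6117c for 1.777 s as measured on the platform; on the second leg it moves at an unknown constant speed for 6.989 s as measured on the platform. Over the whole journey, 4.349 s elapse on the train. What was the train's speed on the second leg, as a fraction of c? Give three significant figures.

Leg 1: γ = 1/√(1 − 0.6117²) = 1/√0.6258 = 1.264; τ_1 = 1.777/1.264 = 1.406 s.
Leg 2: speed unknown; τ_2 = 6.989/γ_2.
Total proper time: 1.406 + τ_2 = 4.349, so τ_2 = 4.349 − 1.406 = 2.943 s.
γ_2 = 6.989/2.943 = 2.375; β = √(1 − 1/γ²) = √0.8227.

β = 0.907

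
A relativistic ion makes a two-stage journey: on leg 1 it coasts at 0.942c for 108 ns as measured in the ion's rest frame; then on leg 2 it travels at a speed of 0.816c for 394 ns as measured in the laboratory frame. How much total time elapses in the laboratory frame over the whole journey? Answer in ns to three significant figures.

Δt = 716 ns

Leg 1: γ = 1/√(1 − 0.942²) = 1/√0.1126 = 2.980; Δt_1 = 2.980 × 108 = 321.8 ns.
Leg 2: 394 ns is already measured in the laboratory frame.
Total: 321.8 + 394.0 ns.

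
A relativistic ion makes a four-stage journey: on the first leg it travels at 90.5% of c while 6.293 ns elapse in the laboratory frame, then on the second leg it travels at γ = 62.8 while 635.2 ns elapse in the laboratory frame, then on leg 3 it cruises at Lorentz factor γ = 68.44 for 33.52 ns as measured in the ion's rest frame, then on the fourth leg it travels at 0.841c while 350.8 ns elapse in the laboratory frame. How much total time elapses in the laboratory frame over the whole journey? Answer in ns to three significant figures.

Δt = 3290 ns

Leg 1: 6.293 ns is already measured in the laboratory frame.
Leg 2: 635.2 ns is already measured in the laboratory frame.
Leg 3: γ = 68.44; Δt_3 = 68.44 × 33.52 = 2294 ns.
Leg 4: 350.8 ns is already measured in the laboratory frame.
Total: 6.293 + 635.2 + 2294 + 350.8 ns.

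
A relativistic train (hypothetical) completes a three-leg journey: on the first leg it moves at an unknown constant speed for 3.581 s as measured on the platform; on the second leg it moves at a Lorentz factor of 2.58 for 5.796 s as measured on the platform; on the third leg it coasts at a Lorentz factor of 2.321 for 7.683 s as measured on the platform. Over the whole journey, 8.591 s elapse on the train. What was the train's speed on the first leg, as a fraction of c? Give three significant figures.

β = 0.531

Leg 1: speed unknown; τ_1 = 3.581/γ_1.
Leg 2: γ = 2.58; τ_2 = 5.796/2.580 = 2.247 s.
Leg 3: γ = 2.321; τ_3 = 7.683/2.321 = 3.310 s.
Total proper time: τ_1 + 2.247 + 3.310 = 8.591, so τ_1 = 8.591 − 5.557 = 3.034 s.
γ_1 = 3.581/3.034 = 1.180; β = √(1 − 1/γ²) = √0.2820.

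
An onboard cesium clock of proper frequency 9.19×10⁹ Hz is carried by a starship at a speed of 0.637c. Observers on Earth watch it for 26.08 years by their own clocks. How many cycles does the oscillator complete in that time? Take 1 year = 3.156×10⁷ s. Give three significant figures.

γ = 1/√(1 − 0.637²) = 1/√0.5942 = 1.297
During 26.08 years of lab time, the oscillator's proper time advances by τ = Δt/γ = 26.08/1.297 = 20.10 years = 6.345×10⁸ s.
N = f × τ = 9.19×10⁹ × 6.345×10⁸ = 5.831×10¹⁸.

N = 5.83×10¹⁸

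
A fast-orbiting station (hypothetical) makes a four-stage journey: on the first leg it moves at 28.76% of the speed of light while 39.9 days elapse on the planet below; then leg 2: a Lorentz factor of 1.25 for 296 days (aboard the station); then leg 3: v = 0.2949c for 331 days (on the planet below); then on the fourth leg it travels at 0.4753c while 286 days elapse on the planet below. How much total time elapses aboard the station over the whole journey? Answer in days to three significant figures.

Leg 1: β = 0.2876; γ = 1/√(1 − 0.2876²) = 1/√0.9173 = 1.044; τ_1 = 39.9/1.044 = 38.21 days.
Leg 2: 296 days is already measured aboard the station.
Leg 3: γ = 1/√(1 − 0.2949²) = 1/√0.9130 = 1.047; τ_3 = 331/1.047 = 316.3 days.
Leg 4: γ = 1/√(1 − 0.4753²) = 1/√0.7741 = 1.137; τ_4 = 286/1.137 = 251.6 days.
Total: 38.21 + 296.0 + 316.3 + 251.6 days.

τ = 902 days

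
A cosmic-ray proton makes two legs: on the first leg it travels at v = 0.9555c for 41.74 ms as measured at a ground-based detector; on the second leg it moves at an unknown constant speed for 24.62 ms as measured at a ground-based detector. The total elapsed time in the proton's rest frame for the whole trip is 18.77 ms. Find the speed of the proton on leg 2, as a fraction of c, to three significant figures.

β = 0.965

Leg 1: γ = 1/√(1 − 0.9555²) = 1/√0.08702 = 3.390; τ_1 = 41.74/3.390 = 12.31 ms.
Leg 2: speed unknown; τ_2 = 24.62/γ_2.
Total proper time: 12.31 + τ_2 = 18.77, so τ_2 = 18.77 − 12.31 = 6.457 ms.
γ_2 = 24.62/6.457 = 3.813; β = √(1 − 1/γ²) = √0.9312.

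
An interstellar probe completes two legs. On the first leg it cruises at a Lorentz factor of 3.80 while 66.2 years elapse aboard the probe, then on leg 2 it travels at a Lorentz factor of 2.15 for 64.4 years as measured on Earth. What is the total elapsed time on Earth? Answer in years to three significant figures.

Leg 1: γ = 3.80; Δt_1 = 3.800 × 66.2 = 251.6 years.
Leg 2: 64.4 years is already measured on Earth.
Total: 251.6 + 64.40 years.

Δt = 316 years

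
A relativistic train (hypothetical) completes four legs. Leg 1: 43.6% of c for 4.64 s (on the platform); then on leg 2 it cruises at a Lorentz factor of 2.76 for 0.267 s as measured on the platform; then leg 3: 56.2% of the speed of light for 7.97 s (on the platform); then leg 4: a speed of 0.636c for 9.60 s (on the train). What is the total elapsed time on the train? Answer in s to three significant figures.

τ = 20.5 s

Leg 1: β = 0.436; γ = 1/√(1 − 0.436²) = 1/√0.8099 = 1.111; τ_1 = 4.64/1.111 = 4.176 s.
Leg 2: γ = 2.76; τ_2 = 0.267/2.760 = 0.09674 s.
Leg 3: β = 0.562; γ = 1/√(1 − 0.562²) = 1/√0.6842 = 1.209; τ_3 = 7.97/1.209 = 6.592 s.
Leg 4: 9.60 s is already measured on the train.
Total: 4.176 + 0.09674 + 6.592 + 9.600 s.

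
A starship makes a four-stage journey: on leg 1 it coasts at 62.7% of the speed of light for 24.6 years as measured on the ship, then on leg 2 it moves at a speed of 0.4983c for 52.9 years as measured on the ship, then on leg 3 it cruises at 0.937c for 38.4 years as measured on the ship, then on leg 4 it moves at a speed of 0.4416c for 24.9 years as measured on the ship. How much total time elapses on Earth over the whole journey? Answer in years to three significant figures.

Leg 1: β = 0.627; γ = 1/√(1 − 0.627²) = 1/√0.6069 = 1.284; Δt_1 = 1.284 × 24.6 = 31.58 years.
Leg 2: γ = 1/√(1 − 0.4983²) = 1/√0.7517 = 1.153; Δt_2 = 1.153 × 52.9 = 61.01 years.
Leg 3: γ = 1/√(1 − 0.937²) = 1/√0.1220 = 2.863; Δt_3 = 2.863 × 38.4 = 109.9 years.
Leg 4: γ = 1/√(1 − 0.4416²) = 1/√0.8050 = 1.115; Δt_4 = 1.115 × 24.9 = 27.75 years.
Total: 31.58 + 61.01 + 109.9 + 27.75 years.

Δt = 230 years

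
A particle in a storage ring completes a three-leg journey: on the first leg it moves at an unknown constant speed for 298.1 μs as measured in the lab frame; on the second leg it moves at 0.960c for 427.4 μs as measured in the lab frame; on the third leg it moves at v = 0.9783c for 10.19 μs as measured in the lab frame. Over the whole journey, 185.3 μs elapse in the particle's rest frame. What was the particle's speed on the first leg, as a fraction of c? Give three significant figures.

Leg 1: speed unknown; τ_1 = 298.1/γ_1.
Leg 2: γ = 1/√(1 − 0.960²) = 25/7 ≈ 3.571; τ_2 = 427.4/3.571 = 119.7 μs.
Leg 3: γ = 1/√(1 − 0.9783²) = 1/√0.04293 = 4.826; τ_3 = 10.19/4.826 = 2.111 μs.
Total proper time: τ_1 + 119.7 + 2.111 = 185.3, so τ_1 = 185.3 − 121.8 = 63.52 μs.
γ_1 = 298.1/63.52 = 4.693; β = √(1 − 1/γ²) = √0.9546.

β = 0.977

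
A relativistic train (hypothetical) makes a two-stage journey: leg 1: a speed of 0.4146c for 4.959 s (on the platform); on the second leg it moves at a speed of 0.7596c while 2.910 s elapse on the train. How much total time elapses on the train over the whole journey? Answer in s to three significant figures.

Leg 1: γ = 1/√(1 − 0.4146²) = 1/√0.8281 = 1.099; τ_1 = 4.959/1.099 = 4.513 s.
Leg 2: 2.910 s is already measured on the train.
Total: 4.513 + 2.910 s.

τ = 7.42 s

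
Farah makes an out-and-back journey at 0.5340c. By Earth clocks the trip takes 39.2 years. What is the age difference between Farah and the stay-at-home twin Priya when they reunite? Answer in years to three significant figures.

Δt − τ = 6.06 years

γ = 1/√(1 − 0.5340²) = 1/√0.7148 = 1.183
Farah's elapsed proper time: τ = 39.2/1.183 = 33.14 years.
Age gap = Δt − τ = 39.2 − 33.14 years.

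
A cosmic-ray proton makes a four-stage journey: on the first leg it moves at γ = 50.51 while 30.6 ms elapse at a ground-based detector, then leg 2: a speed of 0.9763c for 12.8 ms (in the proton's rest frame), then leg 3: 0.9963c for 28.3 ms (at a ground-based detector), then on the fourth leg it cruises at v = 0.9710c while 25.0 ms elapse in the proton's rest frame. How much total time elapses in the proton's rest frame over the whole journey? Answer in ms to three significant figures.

Leg 1: γ = 50.51; τ_1 = 30.6/50.51 = 0.6058 ms.
Leg 2: 12.8 ms is already measured in the proton's rest frame.
Leg 3: γ = 1/√(1 − 0.9963²) = 1/√0.007386 = 11.64; τ_3 = 28.3/11.64 = 2.432 ms.
Leg 4: 25.0 ms is already measured in the proton's rest frame.
Total: 0.6058 + 12.80 + 2.432 + 25.00 ms.

τ = 40.8 ms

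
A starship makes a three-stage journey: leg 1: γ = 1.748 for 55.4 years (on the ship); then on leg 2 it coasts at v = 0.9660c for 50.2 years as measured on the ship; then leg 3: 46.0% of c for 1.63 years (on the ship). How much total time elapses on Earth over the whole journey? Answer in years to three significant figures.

Leg 1: γ = 1.748; Δt_1 = 1.748 × 55.4 = 96.84 years.
Leg 2: γ = 1/√(1 − 0.9660²) = 1/√0.06684 = 3.868; Δt_2 = 3.868 × 50.2 = 194.2 years.
Leg 3: β = 0.460; γ = 1/√(1 − 0.460²) = 1/√0.7884 = 1.126; Δt_3 = 1.126 × 1.63 = 1.836 years.
Total: 96.84 + 194.2 + 1.836 years.

Δt = 293 years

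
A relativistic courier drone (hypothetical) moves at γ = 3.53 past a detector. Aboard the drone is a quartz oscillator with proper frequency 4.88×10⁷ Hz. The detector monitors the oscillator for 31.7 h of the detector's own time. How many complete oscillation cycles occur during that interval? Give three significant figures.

N = 1.58×10¹²

γ = 3.53
During 31.7 h of lab time, the oscillator's proper time advances by τ = Δt/γ = 31.7/3.530 = 8.980 h = 3.233×10⁴ s.
N = f × τ = 4.88×10⁷ × 3.233×10⁴ = 1.578×10¹².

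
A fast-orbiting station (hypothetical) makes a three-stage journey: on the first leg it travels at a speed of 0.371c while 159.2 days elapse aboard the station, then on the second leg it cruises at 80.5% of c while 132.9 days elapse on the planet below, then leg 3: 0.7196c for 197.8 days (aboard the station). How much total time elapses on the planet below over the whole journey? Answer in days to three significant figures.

Δt = 589 days

Leg 1: γ = 1/√(1 − 0.371²) = 1/√0.8624 = 1.077; Δt_1 = 1.077 × 159.2 = 171.4 days.
Leg 2: 132.9 days is already measured on the planet below.
Leg 3: γ = 1/√(1 − 0.7196²) = 1/√0.4822 = 1.440; Δt_3 = 1.440 × 197.8 = 284.9 days.
Total: 171.4 + 132.9 + 284.9 days.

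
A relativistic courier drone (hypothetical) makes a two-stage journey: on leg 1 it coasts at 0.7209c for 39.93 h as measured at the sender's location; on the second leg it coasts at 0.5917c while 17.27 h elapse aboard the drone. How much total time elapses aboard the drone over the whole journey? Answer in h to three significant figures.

Leg 1: γ = 1/√(1 − 0.7209²) = 1/√0.4803 = 1.443; τ_1 = 39.93/1.443 = 27.67 h.
Leg 2: 17.27 h is already measured aboard the drone.
Total: 27.67 + 17.27 h.

τ = 44.9 h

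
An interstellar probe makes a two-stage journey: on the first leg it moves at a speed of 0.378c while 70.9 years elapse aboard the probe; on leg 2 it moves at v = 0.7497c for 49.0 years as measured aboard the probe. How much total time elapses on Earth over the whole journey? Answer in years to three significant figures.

Δt = 151 years

Leg 1: γ = 1/√(1 − 0.378²) = 1/√0.8571 = 1.080; Δt_1 = 1.080 × 70.9 = 76.58 years.
Leg 2: γ = 1/√(1 − 0.7497²) = 1/√0.4379 = 1.511; Δt_2 = 1.511 × 49.0 = 74.04 years.
Total: 76.58 + 74.04 years.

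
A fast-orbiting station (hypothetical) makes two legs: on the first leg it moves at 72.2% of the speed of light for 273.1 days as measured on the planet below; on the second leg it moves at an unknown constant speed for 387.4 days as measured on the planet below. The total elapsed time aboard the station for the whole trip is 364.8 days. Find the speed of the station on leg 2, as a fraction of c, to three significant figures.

Leg 1: β = 0.722; γ = 1/√(1 − 0.722²) = 1/√0.4787 = 1.445; τ_1 = 273.1/1.445 = 189.0 days.
Leg 2: speed unknown; τ_2 = 387.4/γ_2.
Total proper time: 189.0 + τ_2 = 364.8, so τ_2 = 364.8 − 189.0 = 175.8 days.
γ_2 = 387.4/175.8 = 2.203; β = √(1 − 1/γ²) = √0.7940.

β = 0.891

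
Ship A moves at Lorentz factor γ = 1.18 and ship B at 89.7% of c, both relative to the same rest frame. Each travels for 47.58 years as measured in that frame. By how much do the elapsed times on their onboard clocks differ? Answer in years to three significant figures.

|τ_A − τ_B| = 19.3 years

A: γ = 1.18; τ_A = 47.58/1.180 = 40.32 years.
B: β = 0.897; γ = 1/√(1 − 0.897²) = 1/√0.1954 = 2.262; τ_B = 47.58/2.262 = 21.03 years.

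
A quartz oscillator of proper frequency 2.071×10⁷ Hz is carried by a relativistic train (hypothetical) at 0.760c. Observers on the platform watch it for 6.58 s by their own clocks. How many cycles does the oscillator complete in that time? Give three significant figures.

N = 8.86×10⁷

γ = 1/√(1 − 0.760²) = 1/√0.4224 = 1.539
During 6.58 s of lab time, the oscillator's proper time advances by τ = Δt/γ = 6.58/1.539 = 4.276 s = 4.276×10⁰ s.
N = f × τ = 2.071×10⁷ × 4.276×10⁰ = 8.857×10⁷.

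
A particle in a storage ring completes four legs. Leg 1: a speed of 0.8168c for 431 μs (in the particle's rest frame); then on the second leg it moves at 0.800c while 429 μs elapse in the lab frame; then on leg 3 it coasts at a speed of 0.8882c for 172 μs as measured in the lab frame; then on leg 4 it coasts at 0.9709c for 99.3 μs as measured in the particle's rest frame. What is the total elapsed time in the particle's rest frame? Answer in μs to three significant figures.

Leg 1: 431 μs is already measured in the particle's rest frame.
Leg 2: γ = 1/√(1 − 0.800²) = 5/3 ≈ 1.667; τ_2 = 429/1.667 = 257.4 μs.
Leg 3: γ = 1/√(1 − 0.8882²) = 1/√0.2111 = 2.176; τ_3 = 172/2.176 = 79.03 μs.
Leg 4: 99.3 μs is already measured in the particle's rest frame.
Total: 431.0 + 257.4 + 79.03 + 99.30 μs.

τ = 867 μs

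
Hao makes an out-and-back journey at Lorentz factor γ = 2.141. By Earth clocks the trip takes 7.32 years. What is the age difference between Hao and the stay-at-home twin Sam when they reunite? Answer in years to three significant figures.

γ = 2.141
Hao's elapsed proper time: τ = 7.32/2.141 = 3.419 years.
Age gap = Δt − τ = 7.32 − 3.419 years.

Δt − τ = 3.90 years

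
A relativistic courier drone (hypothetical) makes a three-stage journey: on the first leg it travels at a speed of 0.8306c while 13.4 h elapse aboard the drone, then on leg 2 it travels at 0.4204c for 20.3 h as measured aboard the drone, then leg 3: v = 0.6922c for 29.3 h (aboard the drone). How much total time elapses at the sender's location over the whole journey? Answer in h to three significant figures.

Δt = 87.0 h

Leg 1: γ = 1/√(1 − 0.8306²) = 1/√0.3101 = 1.796; Δt_1 = 1.796 × 13.4 = 24.06 h.
Leg 2: γ = 1/√(1 − 0.4204²) = 1/√0.8233 = 1.102; Δt_2 = 1.102 × 20.3 = 22.37 h.
Leg 3: γ = 1/√(1 − 0.6922²) = 1/√0.5209 = 1.386; Δt_3 = 1.386 × 29.3 = 40.60 h.
Total: 24.06 + 22.37 + 40.60 h.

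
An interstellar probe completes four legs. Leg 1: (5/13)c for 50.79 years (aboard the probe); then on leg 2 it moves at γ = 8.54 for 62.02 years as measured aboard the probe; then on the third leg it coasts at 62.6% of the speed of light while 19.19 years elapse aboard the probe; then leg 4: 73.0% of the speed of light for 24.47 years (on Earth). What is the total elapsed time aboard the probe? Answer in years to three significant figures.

τ = 149 years

Leg 1: 50.79 years is already measured aboard the probe.
Leg 2: 62.02 years is already measured aboard the probe.
Leg 3: 19.19 years is already measured aboard the probe.
Leg 4: β = 0.730; γ = 1/√(1 − 0.730²) = 1/√0.4671 = 1.463; τ_4 = 24.47/1.463 = 16.72 years.
Total: 50.79 + 62.02 + 19.19 + 16.72 years.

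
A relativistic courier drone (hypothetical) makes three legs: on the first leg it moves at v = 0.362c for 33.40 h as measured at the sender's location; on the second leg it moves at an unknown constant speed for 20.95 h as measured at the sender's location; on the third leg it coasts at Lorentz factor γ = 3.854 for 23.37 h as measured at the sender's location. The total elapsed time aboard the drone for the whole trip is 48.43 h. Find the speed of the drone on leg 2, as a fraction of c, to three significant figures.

β = 0.844

Leg 1: γ = 1/√(1 − 0.362²) = 1/√0.8690 = 1.073; τ_1 = 33.40/1.073 = 31.13 h.
Leg 2: speed unknown; τ_2 = 20.95/γ_2.
Leg 3: γ = 3.854; τ_3 = 23.37/3.854 = 6.064 h.
Total proper time: 31.13 + τ_2 + 6.064 = 48.43, so τ_2 = 48.43 − 37.20 = 11.23 h.
γ_2 = 20.95/11.23 = 1.865; β = √(1 − 1/γ²) = √0.7126.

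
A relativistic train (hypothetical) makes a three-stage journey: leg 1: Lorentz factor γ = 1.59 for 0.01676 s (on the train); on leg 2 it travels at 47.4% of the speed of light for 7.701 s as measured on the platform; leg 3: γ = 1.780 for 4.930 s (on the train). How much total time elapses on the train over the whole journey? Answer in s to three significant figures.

Leg 1: 0.01676 s is already measured on the train.
Leg 2: β = 0.474; γ = 1/√(1 − 0.474²) = 1/√0.7753 = 1.136; τ_2 = 7.701/1.136 = 6.781 s.
Leg 3: 4.930 s is already measured on the train.
Total: 0.01676 + 6.781 + 4.930 s.

τ = 11.7 s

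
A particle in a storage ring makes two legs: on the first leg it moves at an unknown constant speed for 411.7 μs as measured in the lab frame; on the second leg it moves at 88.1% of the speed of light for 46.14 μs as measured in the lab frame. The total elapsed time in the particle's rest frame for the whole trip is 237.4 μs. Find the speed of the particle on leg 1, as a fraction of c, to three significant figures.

Leg 1: speed unknown; τ_1 = 411.7/γ_1.
Leg 2: β = 0.881; γ = 1/√(1 − 0.881²) = 1/√0.2238 = 2.114; τ_2 = 46.14/2.114 = 21.83 μs.
Total proper time: τ_1 + 21.83 = 237.4, so τ_1 = 237.4 − 21.83 = 215.6 μs.
γ_1 = 411.7/215.6 = 1.910; β = √(1 − 1/γ²) = √0.7258.

β = 0.852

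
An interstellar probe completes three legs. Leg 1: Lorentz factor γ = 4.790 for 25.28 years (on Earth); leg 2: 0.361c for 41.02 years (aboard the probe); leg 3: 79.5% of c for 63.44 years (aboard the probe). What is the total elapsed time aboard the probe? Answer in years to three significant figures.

τ = 110 years

Leg 1: γ = 4.790; τ_1 = 25.28/4.790 = 5.278 years.
Leg 2: 41.02 years is already measured aboard the probe.
Leg 3: 63.44 years is already measured aboard the probe.
Total: 5.278 + 41.02 + 63.44 years.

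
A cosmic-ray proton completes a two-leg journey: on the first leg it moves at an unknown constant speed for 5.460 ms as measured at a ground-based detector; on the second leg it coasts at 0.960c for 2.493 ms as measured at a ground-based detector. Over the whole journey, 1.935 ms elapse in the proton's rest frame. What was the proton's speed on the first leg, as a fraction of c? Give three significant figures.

β = 0.974

Leg 1: speed unknown; τ_1 = 5.460/γ_1.
Leg 2: γ = 1/√(1 − 0.960²) = 25/7 ≈ 3.571; τ_2 = 2.493/3.571 = 0.6980 ms.
Total proper time: τ_1 + 0.6980 = 1.935, so τ_1 = 1.935 − 0.6980 = 1.237 ms.
γ_1 = 5.460/1.237 = 4.414; β = √(1 − 1/γ²) = √0.9487.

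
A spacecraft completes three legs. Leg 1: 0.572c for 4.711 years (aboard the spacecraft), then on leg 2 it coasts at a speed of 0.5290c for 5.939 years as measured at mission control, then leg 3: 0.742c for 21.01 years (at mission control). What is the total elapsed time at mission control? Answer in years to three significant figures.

Leg 1: γ = 1/√(1 − 0.572²) = 1/√0.6728 = 1.219; Δt_1 = 1.219 × 4.711 = 5.743 years.
Leg 2: 5.939 years is already measured at mission control.
Leg 3: 21.01 years is already measured at mission control.
Total: 5.743 + 5.939 + 21.01 years.

Δt = 32.7 years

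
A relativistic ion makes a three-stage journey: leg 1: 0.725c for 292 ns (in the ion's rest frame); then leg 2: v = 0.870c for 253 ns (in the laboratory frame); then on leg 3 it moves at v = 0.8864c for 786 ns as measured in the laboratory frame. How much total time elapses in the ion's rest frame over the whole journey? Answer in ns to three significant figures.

Leg 1: 292 ns is already measured in the ion's rest frame.
Leg 2: γ = 1/√(1 − 0.870²) = 1/√0.2431 = 2.028; τ_2 = 253/2.028 = 124.7 ns.
Leg 3: γ = 1/√(1 − 0.8864²) = 1/√0.2143 = 2.160; τ_3 = 786/2.160 = 363.9 ns.
Total: 292.0 + 124.7 + 363.9 ns.

τ = 781 ns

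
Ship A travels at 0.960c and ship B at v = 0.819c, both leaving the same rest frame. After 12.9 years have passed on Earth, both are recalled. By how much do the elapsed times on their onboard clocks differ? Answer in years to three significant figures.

A: γ = 1/√(1 − 0.960²) = 25/7 ≈ 3.571; τ_A = 12.9/3.571 = 3.612 years.
B: γ = 1/√(1 − 0.819²) = 1/√0.3292 = 1.743; τ_B = 12.9/1.743 = 7.402 years.

|τ_A − τ_B| = 3.79 years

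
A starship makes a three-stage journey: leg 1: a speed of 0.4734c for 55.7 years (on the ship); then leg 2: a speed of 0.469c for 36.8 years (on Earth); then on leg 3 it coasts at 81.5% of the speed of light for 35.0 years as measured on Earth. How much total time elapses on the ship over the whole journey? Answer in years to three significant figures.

τ = 108 years

Leg 1: 55.7 years is already measured on the ship.
Leg 2: γ = 1/√(1 − 0.469²) = 1/√0.7800 = 1.132; τ_2 = 36.8/1.132 = 32.50 years.
Leg 3: β = 0.815; γ = 1/√(1 − 0.815²) = 1/√0.3358 = 1.726; τ_3 = 35.0/1.726 = 20.28 years.
Total: 55.70 + 32.50 + 20.28 years.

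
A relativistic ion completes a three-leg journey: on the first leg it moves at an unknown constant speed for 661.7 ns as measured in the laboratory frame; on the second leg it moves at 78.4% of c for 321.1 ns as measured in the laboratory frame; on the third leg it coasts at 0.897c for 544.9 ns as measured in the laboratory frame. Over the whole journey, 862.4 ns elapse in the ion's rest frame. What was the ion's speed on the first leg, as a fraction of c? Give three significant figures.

Leg 1: speed unknown; τ_1 = 661.7/γ_1.
Leg 2: β = 0.784; γ = 1/√(1 − 0.784²) = 1/√0.3853 = 1.611; τ_2 = 321.1/1.611 = 199.3 ns.
Leg 3: γ = 1/√(1 − 0.897²) = 1/√0.1954 = 2.262; τ_3 = 544.9/2.262 = 240.9 ns.
Total proper time: τ_1 + 199.3 + 240.9 = 862.4, so τ_1 = 862.4 − 440.2 = 422.2 ns.
γ_1 = 661.7/422.2 = 1.567; β = √(1 − 1/γ²) = √0.5929.

β = 0.770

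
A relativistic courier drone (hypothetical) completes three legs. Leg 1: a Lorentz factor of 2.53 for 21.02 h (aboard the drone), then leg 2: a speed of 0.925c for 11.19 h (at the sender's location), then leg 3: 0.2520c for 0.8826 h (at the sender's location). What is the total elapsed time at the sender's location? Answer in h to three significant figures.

Leg 1: γ = 2.53; Δt_1 = 2.530 × 21.02 = 53.18 h.
Leg 2: 11.19 h is already measured at the sender's location.
Leg 3: 0.8826 h is already measured at the sender's location.
Total: 53.18 + 11.19 + 0.8826 h.

Δt = 65.3 h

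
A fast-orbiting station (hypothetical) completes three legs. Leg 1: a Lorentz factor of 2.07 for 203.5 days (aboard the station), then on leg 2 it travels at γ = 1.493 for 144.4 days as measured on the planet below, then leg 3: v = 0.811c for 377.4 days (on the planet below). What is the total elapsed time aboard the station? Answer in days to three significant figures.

Leg 1: 203.5 days is already measured aboard the station.
Leg 2: γ = 1.493; τ_2 = 144.4/1.493 = 96.72 days.
Leg 3: γ = 1/√(1 − 0.811²) = 1/√0.3423 = 1.709; τ_3 = 377.4/1.709 = 220.8 days.
Total: 203.5 + 96.72 + 220.8 days.

τ = 521 days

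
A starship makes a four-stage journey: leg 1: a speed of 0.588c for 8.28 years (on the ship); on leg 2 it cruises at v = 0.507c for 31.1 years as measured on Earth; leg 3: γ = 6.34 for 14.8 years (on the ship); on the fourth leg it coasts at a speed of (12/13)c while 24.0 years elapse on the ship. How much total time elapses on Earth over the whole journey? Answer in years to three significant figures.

Δt = 198 years

Leg 1: γ = 1/√(1 − 0.588²) = 1/√0.6543 = 1.236; Δt_1 = 1.236 × 8.28 = 10.24 years.
Leg 2: 31.1 years is already measured on Earth.
Leg 3: γ = 6.34; Δt_3 = 6.340 × 14.8 = 93.83 years.
Leg 4: γ = 1/√(1 − (12/13)²) = 13/5 = 2.600; Δt_4 = 2.600 × 24.0 = 62.40 years.
Total: 10.24 + 31.10 + 93.83 + 62.40 years.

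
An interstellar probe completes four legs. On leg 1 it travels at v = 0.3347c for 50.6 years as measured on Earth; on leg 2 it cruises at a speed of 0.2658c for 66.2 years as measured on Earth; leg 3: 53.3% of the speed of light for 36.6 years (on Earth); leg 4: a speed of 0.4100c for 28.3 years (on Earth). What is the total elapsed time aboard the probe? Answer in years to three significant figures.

τ = 168 years

Leg 1: γ = 1/√(1 − 0.3347²) = 1/√0.8880 = 1.061; τ_1 = 50.6/1.061 = 47.68 years.
Leg 2: γ = 1/√(1 − 0.2658²) = 1/√0.9294 = 1.037; τ_2 = 66.2/1.037 = 63.82 years.
Leg 3: β = 0.533; γ = 1/√(1 − 0.533²) = 1/√0.7159 = 1.182; τ_3 = 36.6/1.182 = 30.97 years.
Leg 4: γ = 1/√(1 − 0.4100²) = 1/√0.8319 = 1.096; τ_4 = 28.3/1.096 = 25.81 years.
Total: 47.68 + 63.82 + 30.97 + 25.81 years.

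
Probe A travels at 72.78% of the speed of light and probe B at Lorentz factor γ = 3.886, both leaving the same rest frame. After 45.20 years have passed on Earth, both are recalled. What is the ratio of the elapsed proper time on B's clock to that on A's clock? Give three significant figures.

τ_B/τ_A = 0.375

A: β = 0.7278; γ = 1/√(1 − 0.7278²) = 1/√0.4703 = 1.458. B: γ = 3.886.
τ_A/τ_B = γ_B/γ_A = 3.886/1.458 = 2.665, so τ_B/τ_A = 0.3752.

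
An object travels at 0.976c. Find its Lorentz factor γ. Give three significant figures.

γ = 1/√(1 − 0.976²) = 1/√0.04742 = 4.592

γ = 4.59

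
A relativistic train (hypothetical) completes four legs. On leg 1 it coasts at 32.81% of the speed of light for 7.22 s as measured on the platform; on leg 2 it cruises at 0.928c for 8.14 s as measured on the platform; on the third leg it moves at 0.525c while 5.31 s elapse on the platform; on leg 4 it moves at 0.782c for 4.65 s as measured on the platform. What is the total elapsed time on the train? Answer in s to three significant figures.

τ = 17.3 s

Leg 1: β = 0.3281; γ = 1/√(1 − 0.3281²) = 1/√0.8924 = 1.059; τ_1 = 7.22/1.059 = 6.820 s.
Leg 2: γ = 1/√(1 − 0.928²) = 1/√0.1388 = 2.684; τ_2 = 8.14/2.684 = 3.033 s.
Leg 3: γ = 1/√(1 − 0.525²) = 1/√0.7244 = 1.175; τ_3 = 5.31/1.175 = 4.519 s.
Leg 4: γ = 1/√(1 − 0.782²) = 1/√0.3885 = 1.604; τ_4 = 4.65/1.604 = 2.898 s.
Total: 6.820 + 3.033 + 4.519 + 2.898 s.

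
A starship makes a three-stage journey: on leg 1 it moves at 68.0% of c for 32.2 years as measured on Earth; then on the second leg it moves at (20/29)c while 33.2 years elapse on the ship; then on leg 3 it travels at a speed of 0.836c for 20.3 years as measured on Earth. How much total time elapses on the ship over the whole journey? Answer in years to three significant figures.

Leg 1: β = 0.680; γ = 1/√(1 − 0.680²) = 1/√0.5376 = 1.364; τ_1 = 32.2/1.364 = 23.61 years.
Leg 2: 33.2 years is already measured on the ship.
Leg 3: γ = 1/√(1 − 0.836²) = 1/√0.3011 = 1.822; τ_3 = 20.3/1.822 = 11.14 years.
Total: 23.61 + 33.20 + 11.14 years.

τ = 67.9 years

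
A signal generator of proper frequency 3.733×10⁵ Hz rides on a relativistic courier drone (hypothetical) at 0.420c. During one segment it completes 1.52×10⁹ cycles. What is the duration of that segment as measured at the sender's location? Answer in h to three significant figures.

γ = 1/√(1 − 0.420²) = 1/√0.8236 = 1.102
Proper time for N cycles: τ = N/f = 1.52×10⁹/(3.733×10⁵) = 4.072×10³ s = 1.131 h.
Lab-frame duration Δt = γτ = 1.102 × 1.131 = 1.246 h.

Δt = 1.25 h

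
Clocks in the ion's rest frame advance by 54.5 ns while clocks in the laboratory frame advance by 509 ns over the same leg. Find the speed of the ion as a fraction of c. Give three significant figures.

The proper time is measured in the ion's rest frame (both events occur at the ion's location); Δt is measured in the laboratory frame. γ = Δt/τ = 509/54.5 = 9.339.
β = √(1 − 1/γ²) = √(1 − 0.01146) = √0.9885

β = 0.994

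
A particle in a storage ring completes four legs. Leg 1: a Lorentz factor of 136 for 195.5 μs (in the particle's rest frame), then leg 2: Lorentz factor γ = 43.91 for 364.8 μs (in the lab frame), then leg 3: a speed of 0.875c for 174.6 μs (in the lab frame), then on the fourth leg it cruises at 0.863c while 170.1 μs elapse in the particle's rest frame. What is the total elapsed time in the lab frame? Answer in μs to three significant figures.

Leg 1: γ = 136; Δt_1 = 136.0 × 195.5 = 2.659×10⁴ μs.
Leg 2: 364.8 μs is already measured in the lab frame.
Leg 3: 174.6 μs is already measured in the lab frame.
Leg 4: γ = 1/√(1 − 0.863²) = 1/√0.2552 = 1.979; Δt_4 = 1.979 × 170.1 = 336.7 μs.
Total: 2.659×10⁴ + 364.8 + 174.6 + 336.7 μs.

Δt = 2.75×10⁴ μs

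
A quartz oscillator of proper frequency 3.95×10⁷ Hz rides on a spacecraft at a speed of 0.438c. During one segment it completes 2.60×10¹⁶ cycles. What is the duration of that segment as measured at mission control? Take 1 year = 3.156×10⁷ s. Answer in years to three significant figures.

Δt = 23.2 years

γ = 1/√(1 − 0.438²) = 1/√0.8082 = 1.112
Proper time for N cycles: τ = N/f = 2.60×10¹⁶/(3.95×10⁷) = 6.582×10⁸ s = 20.86 years.
Lab-frame duration Δt = γτ = 1.112 × 20.86 = 23.20 years.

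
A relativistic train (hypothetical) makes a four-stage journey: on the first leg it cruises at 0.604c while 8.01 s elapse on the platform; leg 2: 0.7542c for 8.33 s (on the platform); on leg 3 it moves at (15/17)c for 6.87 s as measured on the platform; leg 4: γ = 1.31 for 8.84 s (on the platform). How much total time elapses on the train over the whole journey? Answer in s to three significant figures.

τ = 21.8 s

Leg 1: γ = 1/√(1 − 0.604²) = 1/√0.6352 = 1.255; τ_1 = 8.01/1.255 = 6.384 s.
Leg 2: γ = 1/√(1 − 0.7542²) = 1/√0.4312 = 1.523; τ_2 = 8.33/1.523 = 5.470 s.
Leg 3: γ = 1/√(1 − (15/17)²) = 17/8 = 2.125; τ_3 = 6.87/2.125 = 3.233 s.
Leg 4: γ = 1.31; τ_4 = 8.84/1.310 = 6.748 s.
Total: 6.384 + 5.470 + 3.233 + 6.748 s.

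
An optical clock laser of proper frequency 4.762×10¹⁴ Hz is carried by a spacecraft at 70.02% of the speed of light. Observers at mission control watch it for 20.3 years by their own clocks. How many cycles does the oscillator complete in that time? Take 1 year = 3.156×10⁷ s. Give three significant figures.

β = 0.7002; γ = 1/√(1 − 0.7002²) = 1/√0.5097 = 1.401
During 20.3 years of lab time, the oscillator's proper time advances by τ = Δt/γ = 20.3/1.401 = 14.49 years = 4.574×10⁸ s.
N = f × τ = 4.762×10¹⁴ × 4.574×10⁸ = 2.178×10²³.

N = 2.18×10²³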